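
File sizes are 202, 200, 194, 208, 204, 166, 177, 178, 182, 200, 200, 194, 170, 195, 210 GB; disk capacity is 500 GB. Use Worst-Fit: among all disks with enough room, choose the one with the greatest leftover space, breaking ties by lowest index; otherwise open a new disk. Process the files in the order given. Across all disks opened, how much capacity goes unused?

1120

Put 202 GB in disk 1; 298 GB remain.
Put 200 GB in disk 1; 98 GB remain.
Put 194 GB in disk 2; 306 GB remain.
Put 208 GB in disk 2; 98 GB remain.
Put 204 GB in disk 3; 296 GB remain.
Put 166 GB in disk 3; 130 GB remain.
Put 177 GB in disk 4; 323 GB remain.
Put 178 GB in disk 4; 145 GB remain.
Put 182 GB in disk 5; 318 GB remain.
Put 200 GB in disk 5; 118 GB remain.
Put 200 GB in disk 6; 300 GB remain.
Put 194 GB in disk 6; 106 GB remain.
Put 170 GB in disk 7; 330 GB remain.
Put 195 GB in disk 7; 135 GB remain.
Put 210 GB in disk 8; 290 GB remain.
8 disks × 500 GB = 4000 GB; used 2880 GB; unused 1120 GB.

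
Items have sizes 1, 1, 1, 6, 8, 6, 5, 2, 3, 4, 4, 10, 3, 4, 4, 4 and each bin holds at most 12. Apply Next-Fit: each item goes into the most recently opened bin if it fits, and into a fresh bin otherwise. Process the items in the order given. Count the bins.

bin 1: place 1, 11 left
bin 1: place 1, 10 left
bin 1: place 1, 9 left
bin 1: place 6, 3 left
bin 2: place 8, 4 left
bin 3: place 6, 6 left
bin 3: place 5, 1 left
bin 4: place 2, 10 left
bin 4: place 3, 7 left
bin 4: place 4, 3 left
bin 5: place 4, 8 left
bin 6: place 10, 2 left
bin 7: place 3, 9 left
bin 7: place 4, 5 left
bin 7: place 4, 1 left
bin 8: place 4, 8 left

8 bins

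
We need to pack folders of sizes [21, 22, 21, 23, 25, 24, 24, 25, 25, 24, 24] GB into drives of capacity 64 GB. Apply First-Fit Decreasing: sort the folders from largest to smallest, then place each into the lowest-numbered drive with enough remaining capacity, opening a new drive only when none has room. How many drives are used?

5

Sorted descending: 25, 25, 25, 24, 24, 24, 24, 23, 22, 21, 21.
drive 1: place 25 GB, 39 GB left
drive 1: place 25 GB, 14 GB left
drive 2: place 25 GB, 39 GB left
drive 2: place 24 GB, 15 GB left
drive 3: place 24 GB, 40 GB left
drive 3: place 24 GB, 16 GB left
drive 4: place 24 GB, 40 GB left
drive 4: place 23 GB, 17 GB left
drive 5: place 22 GB, 42 GB left
drive 5: place 21 GB, 21 GB left
drive 5: place 21 GB, 0 GB left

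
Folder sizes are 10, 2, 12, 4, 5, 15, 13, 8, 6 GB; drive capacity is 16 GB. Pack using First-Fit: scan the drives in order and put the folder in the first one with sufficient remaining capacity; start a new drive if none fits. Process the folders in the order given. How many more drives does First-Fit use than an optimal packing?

1

First-Fit: [10,2,4] [12] [5,8] [15] [13] [6] → 6 drives.
Total size 75 GB; any packing needs at least ⌈75/16⌉ = 5 drives.
An optimal packing achieves that bound: [15] [13,2] [12,4] [10,6] [8,5] → 5 drives.
Excess: 6 − 5 = 1.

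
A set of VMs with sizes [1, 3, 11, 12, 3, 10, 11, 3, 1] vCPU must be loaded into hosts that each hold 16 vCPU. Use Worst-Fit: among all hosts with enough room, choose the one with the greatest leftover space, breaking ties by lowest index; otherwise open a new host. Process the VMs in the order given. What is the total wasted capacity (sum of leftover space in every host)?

9

host 1: place 1 vCPU, 15 vCPU left
host 1: place 3 vCPU, 12 vCPU left
host 1: place 11 vCPU, 1 vCPU left
host 2: place 12 vCPU, 4 vCPU left
host 2: place 3 vCPU, 1 vCPU left
host 3: place 10 vCPU, 6 vCPU left
host 4: place 11 vCPU, 5 vCPU left
host 3: place 3 vCPU, 3 vCPU left
host 4: place 1 vCPU, 4 vCPU left
4 hosts × 16 vCPU = 64 vCPU; used 55 vCPU; unused 9 vCPU.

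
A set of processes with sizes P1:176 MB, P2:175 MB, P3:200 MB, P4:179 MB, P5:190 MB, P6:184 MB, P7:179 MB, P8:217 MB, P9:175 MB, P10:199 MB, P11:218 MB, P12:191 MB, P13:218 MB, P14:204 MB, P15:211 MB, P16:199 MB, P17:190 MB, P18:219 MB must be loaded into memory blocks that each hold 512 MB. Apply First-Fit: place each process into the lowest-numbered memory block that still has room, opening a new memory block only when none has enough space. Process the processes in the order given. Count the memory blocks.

memory block 1: place P1 (176 MB), 336 MB left
memory block 1: place P2 (175 MB), 161 MB left
memory block 2: place P3 (200 MB), 312 MB left
memory block 2: place P4 (179 MB), 133 MB left
memory block 3: place P5 (190 MB), 322 MB left
memory block 3: place P6 (184 MB), 138 MB left
memory block 4: place P7 (179 MB), 333 MB left
memory block 4: place P8 (217 MB), 116 MB left
memory block 5: place P9 (175 MB), 337 MB left
memory block 5: place P10 (199 MB), 138 MB left
memory block 6: place P11 (218 MB), 294 MB left
memory block 6: place P12 (191 MB), 103 MB left
memory block 7: place P13 (218 MB), 294 MB left
memory block 7: place P14 (204 MB), 90 MB left
memory block 8: place P15 (211 MB), 301 MB left
memory block 8: place P16 (199 MB), 102 MB left
memory block 9: place P17 (190 MB), 322 MB left
memory block 9: place P18 (219 MB), 103 MB left
Final memory blocks: [176,175] [200,179] [190,184] [179,217] [175,199] [218,191] [218,204] [211,199] [190,219].

9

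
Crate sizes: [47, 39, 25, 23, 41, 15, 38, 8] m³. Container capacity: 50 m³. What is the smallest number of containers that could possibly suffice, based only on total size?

Total size = 47 + 39 + 25 + 23 + 41 + 15 + 38 + 8 = 236 m³.
⌈236 / 50⌉ = 5.

5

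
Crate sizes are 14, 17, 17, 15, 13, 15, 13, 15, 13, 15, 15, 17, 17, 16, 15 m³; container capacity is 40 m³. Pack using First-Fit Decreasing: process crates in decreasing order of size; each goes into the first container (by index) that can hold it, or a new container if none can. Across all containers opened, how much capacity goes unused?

Sorted descending: 17, 17, 17, 17, 16, 15, 15, 15, 15, 15, 15, 14, 13, 13, 13.
container 1: place 17 m³, 23 m³ left
container 1: place 17 m³, 6 m³ left
container 2: place 17 m³, 23 m³ left
container 2: place 17 m³, 6 m³ left
container 3: place 16 m³, 24 m³ left
container 3: place 15 m³, 9 m³ left
container 4: place 15 m³, 25 m³ left
container 4: place 15 m³, 10 m³ left
container 5: place 15 m³, 25 m³ left
container 5: place 15 m³, 10 m³ left
container 6: place 15 m³, 25 m³ left
container 6: place 14 m³, 11 m³ left
container 7: place 13 m³, 27 m³ left
container 7: place 13 m³, 14 m³ left
container 7: place 13 m³, 1 m³ left
7 containers × 40 m³ = 280 m³; used 227 m³; unused 53 m³.

53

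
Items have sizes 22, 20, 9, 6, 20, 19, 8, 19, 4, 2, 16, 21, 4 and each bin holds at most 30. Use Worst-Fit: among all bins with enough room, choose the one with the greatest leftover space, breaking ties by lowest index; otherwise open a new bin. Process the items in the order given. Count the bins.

bin 1: place 22, 8 left
bin 2: place 20, 10 left
bin 2: place 9, 1 left
bin 1: place 6, 2 left
bin 3: place 20, 10 left
bin 4: place 19, 11 left
bin 4: place 8, 3 left
bin 5: place 19, 11 left
bin 5: place 4, 7 left
bin 3: place 2, 8 left
bin 6: place 16, 14 left
bin 7: place 21, 9 left
bin 6: place 4, 10 left
Final bins: [22,6] [20,9] [20,2] [19,8] [19,4] [16,4] [21].

7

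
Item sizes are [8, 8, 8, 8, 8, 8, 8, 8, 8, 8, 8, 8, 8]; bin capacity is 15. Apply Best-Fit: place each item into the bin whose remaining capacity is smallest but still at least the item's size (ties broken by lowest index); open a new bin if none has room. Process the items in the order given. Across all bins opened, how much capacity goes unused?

Put 8 in bin 1; 7 remain.
Put 8 in bin 2; 7 remain.
Put 8 in bin 3; 7 remain.
Put 8 in bin 4; 7 remain.
Put 8 in bin 5; 7 remain.
Put 8 in bin 6; 7 remain.
Put 8 in bin 7; 7 remain.
Put 8 in bin 8; 7 remain.
Put 8 in bin 9; 7 remain.
Put 8 in bin 10; 7 remain.
Put 8 in bin 11; 7 remain.
Put 8 in bin 12; 7 remain.
Put 8 in bin 13; 7 remain.
13 bins × 15 = 195; used 104; unused 91.

91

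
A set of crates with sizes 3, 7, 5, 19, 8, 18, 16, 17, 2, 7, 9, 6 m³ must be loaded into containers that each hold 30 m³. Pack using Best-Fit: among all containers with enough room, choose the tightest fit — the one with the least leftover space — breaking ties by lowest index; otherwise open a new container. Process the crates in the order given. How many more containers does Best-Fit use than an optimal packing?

Best-Fit: [3,7,5] [19,8,2] [18,7] [16,6] [17,9] → 5 containers.
Total size 117 m³; any packing needs at least ⌈117/30⌉ = 4 containers.
An optimal packing achieves that bound: [19,9,2] [18,8,3] [17,7,6] [16,7,5] → 4 containers.
Excess: 5 − 4 = 1.

1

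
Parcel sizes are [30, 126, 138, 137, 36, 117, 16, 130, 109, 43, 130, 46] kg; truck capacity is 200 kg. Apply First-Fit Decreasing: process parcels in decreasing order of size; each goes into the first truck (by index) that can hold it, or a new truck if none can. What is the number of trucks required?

Sorted descending: 138, 137, 130, 130, 126, 117, 109, 46, 43, 36, 30, 16.
truck 1: place 138 kg, 62 kg left
truck 2: place 137 kg, 63 kg left
truck 3: place 130 kg, 70 kg left
truck 4: place 130 kg, 70 kg left
truck 5: place 126 kg, 74 kg left
truck 6: place 117 kg, 83 kg left
truck 7: place 109 kg, 91 kg left
truck 1: place 46 kg, 16 kg left
truck 2: place 43 kg, 20 kg left
truck 3: place 36 kg, 34 kg left
truck 3: place 30 kg, 4 kg left
truck 1: place 16 kg, 0 kg left

7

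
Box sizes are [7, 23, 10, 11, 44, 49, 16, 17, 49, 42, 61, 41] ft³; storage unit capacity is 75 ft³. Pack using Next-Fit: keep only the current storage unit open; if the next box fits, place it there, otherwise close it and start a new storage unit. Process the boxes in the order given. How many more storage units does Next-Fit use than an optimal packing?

1

Next-Fit: [7,23,10,11] [44] [49,16] [17,49] [42] [61] [41] → 7 storage units.
6 boxes exceed 37.5 ft³ (half the capacity), and no two of those can share a storage unit, so at least 6 storage units are needed.
An optimal packing achieves that bound: [61,11] [49,23] [49,17,7] [44,16,10] [42] [41] → 6 storage units.
Excess: 7 − 6 = 1.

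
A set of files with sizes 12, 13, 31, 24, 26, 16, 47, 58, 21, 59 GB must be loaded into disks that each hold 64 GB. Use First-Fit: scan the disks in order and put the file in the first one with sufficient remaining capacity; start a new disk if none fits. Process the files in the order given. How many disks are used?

6

disk 1: place 12 GB, 52 GB left
disk 1: place 13 GB, 39 GB left
disk 1: place 31 GB, 8 GB left
disk 2: place 24 GB, 40 GB left
disk 2: place 26 GB, 14 GB left
disk 3: place 16 GB, 48 GB left
disk 3: place 47 GB, 1 GB left
disk 4: place 58 GB, 6 GB left
disk 5: place 21 GB, 43 GB left
disk 6: place 59 GB, 5 GB left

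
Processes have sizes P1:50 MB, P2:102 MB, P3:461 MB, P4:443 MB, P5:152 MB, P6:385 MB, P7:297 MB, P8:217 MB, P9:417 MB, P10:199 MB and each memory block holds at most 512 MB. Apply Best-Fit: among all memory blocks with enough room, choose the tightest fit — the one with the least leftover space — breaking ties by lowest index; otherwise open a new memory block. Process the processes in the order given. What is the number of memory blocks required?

7

Put P1 (50 MB) in memory block 1; 462 MB remain.
Put P2 (102 MB) in memory block 1; 360 MB remain.
Put P3 (461 MB) in memory block 2; 51 MB remain.
Put P4 (443 MB) in memory block 3; 69 MB remain.
Put P5 (152 MB) in memory block 1; 208 MB remain.
Put P6 (385 MB) in memory block 4; 127 MB remain.
Put P7 (297 MB) in memory block 5; 215 MB remain.
Put P8 (217 MB) in memory block 6; 295 MB remain.
Put P9 (417 MB) in memory block 7; 95 MB remain.
Put P10 (199 MB) in memory block 1; 9 MB remain.
Final memory blocks: [50,102,152,199] [461] [443] [385] [297] [217] [417].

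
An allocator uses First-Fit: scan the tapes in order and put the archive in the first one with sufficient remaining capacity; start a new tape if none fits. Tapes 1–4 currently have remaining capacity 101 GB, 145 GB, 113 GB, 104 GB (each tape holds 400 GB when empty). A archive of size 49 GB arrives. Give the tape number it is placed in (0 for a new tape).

1

Tapes with room: tape 1 (101 GB), tape 2 (145 GB), tape 3 (113 GB), tape 4 (104 GB).
The first with room is tape 1.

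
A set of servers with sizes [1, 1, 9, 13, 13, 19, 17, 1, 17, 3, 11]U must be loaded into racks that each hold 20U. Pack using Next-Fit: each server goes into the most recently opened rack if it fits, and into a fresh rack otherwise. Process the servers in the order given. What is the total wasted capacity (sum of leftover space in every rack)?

1U → rack 1 (remaining 19U)
1U → rack 1 (remaining 18U)
9U → rack 1 (remaining 9U)
13U → rack 2 (remaining 7U)
13U → rack 3 (remaining 7U)
19U → rack 4 (remaining 1U)
17U → rack 5 (remaining 3U)
1U → rack 5 (remaining 2U)
17U → rack 6 (remaining 3U)
3U → rack 6 (remaining 0U)
11U → rack 7 (remaining 9U)
7 racks × 20U = 140U; used 105U; unused 35U.

35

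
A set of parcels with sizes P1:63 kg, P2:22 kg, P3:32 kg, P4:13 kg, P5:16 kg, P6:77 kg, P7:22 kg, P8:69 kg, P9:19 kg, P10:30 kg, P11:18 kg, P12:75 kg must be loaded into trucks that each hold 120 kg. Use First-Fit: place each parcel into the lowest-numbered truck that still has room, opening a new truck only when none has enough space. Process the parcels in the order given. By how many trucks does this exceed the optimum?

1

First-Fit: [63,22,32] [13,16,77] [22,69,19] [30,18] [75] → 5 trucks.
Total size 456 kg; any packing needs at least ⌈456/120⌉ = 4 trucks.
An optimal packing achieves that bound: [77,32] [75,30,13] [69,22,22] [63,19,18,16] → 4 trucks.
Excess: 5 − 4 = 1.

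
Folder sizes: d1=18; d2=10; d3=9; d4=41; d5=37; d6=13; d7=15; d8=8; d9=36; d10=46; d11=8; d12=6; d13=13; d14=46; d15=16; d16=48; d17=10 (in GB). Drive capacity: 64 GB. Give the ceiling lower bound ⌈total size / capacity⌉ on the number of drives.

Total size = 18 + 10 + 9 + 41 + 37 + 13 + 15 + 8 + 36 + 46 + 8 + 6 + 13 + 46 + 16 + 48 + 10 = 380 GB.
⌈380 / 64⌉ = 6.

6 drives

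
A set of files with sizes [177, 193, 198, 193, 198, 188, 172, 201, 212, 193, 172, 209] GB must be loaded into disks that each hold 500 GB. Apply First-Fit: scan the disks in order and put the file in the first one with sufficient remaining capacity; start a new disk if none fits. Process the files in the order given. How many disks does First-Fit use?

Put 177 GB in disk 1; 323 GB remain.
Put 193 GB in disk 1; 130 GB remain.
Put 198 GB in disk 2; 302 GB remain.
Put 193 GB in disk 2; 109 GB remain.
Put 198 GB in disk 3; 302 GB remain.
Put 188 GB in disk 3; 114 GB remain.
Put 172 GB in disk 4; 328 GB remain.
Put 201 GB in disk 4; 127 GB remain.
Put 212 GB in disk 5; 288 GB remain.
Put 193 GB in disk 5; 95 GB remain.
Put 172 GB in disk 6; 328 GB remain.
Put 209 GB in disk 6; 119 GB remain.

6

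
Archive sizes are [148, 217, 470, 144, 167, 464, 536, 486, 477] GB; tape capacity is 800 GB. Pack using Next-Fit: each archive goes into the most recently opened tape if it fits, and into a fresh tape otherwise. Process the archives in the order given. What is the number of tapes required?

tape 1: place 148 GB, 652 GB left
tape 1: place 217 GB, 435 GB left
tape 2: place 470 GB, 330 GB left
tape 2: place 144 GB, 186 GB left
tape 2: place 167 GB, 19 GB left
tape 3: place 464 GB, 336 GB left
tape 4: place 536 GB, 264 GB left
tape 5: place 486 GB, 314 GB left
tape 6: place 477 GB, 323 GB left

6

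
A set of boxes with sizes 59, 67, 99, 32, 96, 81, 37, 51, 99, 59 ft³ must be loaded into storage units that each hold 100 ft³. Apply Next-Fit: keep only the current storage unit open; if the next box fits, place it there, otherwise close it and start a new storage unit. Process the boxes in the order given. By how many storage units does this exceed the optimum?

Next-Fit: [59] [67] [99] [32] [96] [81] [37,51] [99] [59] → 9 storage units.
8 boxes exceed 50 ft³ (half the capacity), and no two of those can share a storage unit, so at least 8 storage units are needed.
An optimal packing achieves that bound: [99] [99] [96] [81] [67,32] [59,37] [59] [51] → 8 storage units.
Excess: 9 − 8 = 1.

1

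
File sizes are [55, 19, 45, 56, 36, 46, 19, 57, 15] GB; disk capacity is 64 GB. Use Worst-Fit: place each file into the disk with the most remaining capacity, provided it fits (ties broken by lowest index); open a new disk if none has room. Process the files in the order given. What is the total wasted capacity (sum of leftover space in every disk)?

Put 55 GB in disk 1; 9 GB remain.
Put 19 GB in disk 2; 45 GB remain.
Put 45 GB in disk 2; 0 GB remain.
Put 56 GB in disk 3; 8 GB remain.
Put 36 GB in disk 4; 28 GB remain.
Put 46 GB in disk 5; 18 GB remain.
Put 19 GB in disk 4; 9 GB remain.
Put 57 GB in disk 6; 7 GB remain.
Put 15 GB in disk 5; 3 GB remain.
6 disks × 64 GB = 384 GB; used 348 GB; unused 36 GB.

36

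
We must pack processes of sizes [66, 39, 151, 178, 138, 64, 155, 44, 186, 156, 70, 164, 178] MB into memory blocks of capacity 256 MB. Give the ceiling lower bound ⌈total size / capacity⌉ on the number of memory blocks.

Total size = 66 + 39 + 151 + 178 + 138 + 64 + 155 + 44 + 186 + 156 + 70 + 164 + 178 = 1589 MB.
⌈1589 / 256⌉ = 7.

7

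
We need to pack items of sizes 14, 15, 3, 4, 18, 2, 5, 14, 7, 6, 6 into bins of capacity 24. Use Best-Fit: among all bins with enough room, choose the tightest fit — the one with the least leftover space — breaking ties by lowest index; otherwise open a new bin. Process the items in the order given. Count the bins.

Put 14 in bin 1; 10 remain.
Put 15 in bin 2; 9 remain.
Put 3 in bin 2; 6 remain.
Put 4 in bin 2; 2 remain.
Put 18 in bin 3; 6 remain.
Put 2 in bin 2; 0 remain.
Put 5 in bin 3; 1 remain.
Put 14 in bin 4; 10 remain.
Put 7 in bin 1; 3 remain.
Put 6 in bin 4; 4 remain.
Put 6 in bin 5; 18 remain.
Final bins: [14,7] [15,3,4,2] [18,5] [14,6] [6].

5 bins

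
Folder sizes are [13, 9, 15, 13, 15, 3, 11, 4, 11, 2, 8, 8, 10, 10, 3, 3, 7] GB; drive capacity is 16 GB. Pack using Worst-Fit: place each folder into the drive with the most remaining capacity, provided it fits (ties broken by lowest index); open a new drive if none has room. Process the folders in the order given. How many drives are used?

11

13 GB → drive 1 (remaining 3 GB)
9 GB → drive 2 (remaining 7 GB)
15 GB → drive 3 (remaining 1 GB)
13 GB → drive 4 (remaining 3 GB)
15 GB → drive 5 (remaining 1 GB)
3 GB → drive 2 (remaining 4 GB)
11 GB → drive 6 (remaining 5 GB)
4 GB → drive 6 (remaining 1 GB)
11 GB → drive 7 (remaining 5 GB)
2 GB → drive 7 (remaining 3 GB)
8 GB → drive 8 (remaining 8 GB)
8 GB → drive 8 (remaining 0 GB)
10 GB → drive 9 (remaining 6 GB)
10 GB → drive 10 (remaining 6 GB)
3 GB → drive 9 (remaining 3 GB)
3 GB → drive 10 (remaining 3 GB)
7 GB → drive 11 (remaining 9 GB)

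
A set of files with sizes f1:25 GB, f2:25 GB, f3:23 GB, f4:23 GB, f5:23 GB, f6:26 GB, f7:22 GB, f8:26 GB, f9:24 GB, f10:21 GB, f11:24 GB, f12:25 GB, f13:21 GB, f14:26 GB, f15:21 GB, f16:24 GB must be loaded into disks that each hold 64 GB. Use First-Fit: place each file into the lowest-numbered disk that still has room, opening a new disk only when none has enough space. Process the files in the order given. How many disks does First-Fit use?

disk 1: place f1 (25 GB), 39 GB left
disk 1: place f2 (25 GB), 14 GB left
disk 2: place f3 (23 GB), 41 GB left
disk 2: place f4 (23 GB), 18 GB left
disk 3: place f5 (23 GB), 41 GB left
disk 3: place f6 (26 GB), 15 GB left
disk 4: place f7 (22 GB), 42 GB left
disk 4: place f8 (26 GB), 16 GB left
disk 5: place f9 (24 GB), 40 GB left
disk 5: place f10 (21 GB), 19 GB left
disk 6: place f11 (24 GB), 40 GB left
disk 6: place f12 (25 GB), 15 GB left
disk 7: place f13 (21 GB), 43 GB left
disk 7: place f14 (26 GB), 17 GB left
disk 8: place f15 (21 GB), 43 GB left
disk 8: place f16 (24 GB), 19 GB left

8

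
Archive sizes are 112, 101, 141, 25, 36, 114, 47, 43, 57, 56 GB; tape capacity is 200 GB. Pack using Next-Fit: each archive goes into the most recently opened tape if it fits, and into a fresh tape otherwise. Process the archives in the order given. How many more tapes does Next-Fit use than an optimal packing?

1

Next-Fit: [112] [101] [141,25] [36,114,47] [43,57,56] → 5 tapes.
Total size 732 GB; any packing needs at least ⌈732/200⌉ = 4 tapes.
An optimal packing achieves that bound: [141,57] [114,56,25] [112,47,36] [101,43] → 4 tapes.
Excess: 5 − 4 = 1.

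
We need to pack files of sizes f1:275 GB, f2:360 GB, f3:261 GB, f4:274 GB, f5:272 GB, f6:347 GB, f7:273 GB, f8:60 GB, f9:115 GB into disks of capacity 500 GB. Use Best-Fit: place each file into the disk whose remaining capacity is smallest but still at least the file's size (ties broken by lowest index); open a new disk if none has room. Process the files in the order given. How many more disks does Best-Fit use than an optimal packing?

0

Best-Fit: [275] [360,60] [261] [274] [272] [347,115] [273] → 7 disks.
7 files exceed 250 GB (half the capacity), and no two of those can share a disk, so at least 7 disks are needed.
So 7 is already optimal.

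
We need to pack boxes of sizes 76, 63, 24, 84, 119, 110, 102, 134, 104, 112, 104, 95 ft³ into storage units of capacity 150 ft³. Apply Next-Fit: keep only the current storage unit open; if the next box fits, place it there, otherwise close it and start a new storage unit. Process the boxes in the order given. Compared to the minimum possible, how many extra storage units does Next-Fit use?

Next-Fit: [76,63] [24,84] [119] [110] [102] [134] [104] [112] [104] [95] → 10 storage units.
10 boxes exceed 75 ft³ (half the capacity), and no two of those can share a storage unit, so at least 10 storage units are needed.
So 10 is already optimal.

0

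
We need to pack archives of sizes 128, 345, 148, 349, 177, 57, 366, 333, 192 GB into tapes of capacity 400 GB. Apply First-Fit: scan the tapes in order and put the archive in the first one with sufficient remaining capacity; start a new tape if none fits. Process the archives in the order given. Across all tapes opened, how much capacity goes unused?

305

128 GB → tape 1 (remaining 272 GB)
345 GB → tape 2 (remaining 55 GB)
148 GB → tape 1 (remaining 124 GB)
349 GB → tape 3 (remaining 51 GB)
177 GB → tape 4 (remaining 223 GB)
57 GB → tape 1 (remaining 67 GB)
366 GB → tape 5 (remaining 34 GB)
333 GB → tape 6 (remaining 67 GB)
192 GB → tape 4 (remaining 31 GB)
6 tapes × 400 GB = 2400 GB; used 2095 GB; unused 305 GB.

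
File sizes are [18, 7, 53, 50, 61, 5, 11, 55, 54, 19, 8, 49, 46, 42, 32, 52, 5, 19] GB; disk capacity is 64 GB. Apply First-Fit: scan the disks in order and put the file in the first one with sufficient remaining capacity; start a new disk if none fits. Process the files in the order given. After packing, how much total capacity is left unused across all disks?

118

Put 18 GB in disk 1; 46 GB remain.
Put 7 GB in disk 1; 39 GB remain.
Put 53 GB in disk 2; 11 GB remain.
Put 50 GB in disk 3; 14 GB remain.
Put 61 GB in disk 4; 3 GB remain.
Put 5 GB in disk 1; 34 GB remain.
Put 11 GB in disk 1; 23 GB remain.
Put 55 GB in disk 5; 9 GB remain.
Put 54 GB in disk 6; 10 GB remain.
Put 19 GB in disk 1; 4 GB remain.
Put 8 GB in disk 2; 3 GB remain.
Put 49 GB in disk 7; 15 GB remain.
Put 46 GB in disk 8; 18 GB remain.
Put 42 GB in disk 9; 22 GB remain.
Put 32 GB in disk 10; 32 GB remain.
Put 52 GB in disk 11; 12 GB remain.
Put 5 GB in disk 3; 9 GB remain.
Put 19 GB in disk 9; 3 GB remain.
11 disks × 64 GB = 704 GB; used 586 GB; unused 118 GB.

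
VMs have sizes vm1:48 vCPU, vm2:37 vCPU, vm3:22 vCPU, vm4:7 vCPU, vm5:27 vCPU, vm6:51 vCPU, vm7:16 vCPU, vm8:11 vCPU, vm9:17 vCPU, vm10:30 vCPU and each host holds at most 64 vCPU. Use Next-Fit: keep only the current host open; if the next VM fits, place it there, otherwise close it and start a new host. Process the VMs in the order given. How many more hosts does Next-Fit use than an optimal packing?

Next-Fit: [48] [37,22] [7,27] [51] [16,11,17] [30] → 6 hosts.
Total size 266 vCPU; any packing needs at least ⌈266/64⌉ = 5 hosts.
An optimal packing achieves that bound: [51,11] [48,16] [37,27] [30,22,7] [17] → 5 hosts.
Excess: 6 − 5 = 1.

1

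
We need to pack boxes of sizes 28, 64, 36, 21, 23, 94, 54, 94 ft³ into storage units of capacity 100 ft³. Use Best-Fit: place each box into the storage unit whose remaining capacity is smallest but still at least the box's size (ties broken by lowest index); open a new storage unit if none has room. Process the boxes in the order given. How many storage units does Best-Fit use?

28 ft³ → storage unit 1 (remaining 72 ft³)
64 ft³ → storage unit 1 (remaining 8 ft³)
36 ft³ → storage unit 2 (remaining 64 ft³)
21 ft³ → storage unit 2 (remaining 43 ft³)
23 ft³ → storage unit 2 (remaining 20 ft³)
94 ft³ → storage unit 3 (remaining 6 ft³)
54 ft³ → storage unit 4 (remaining 46 ft³)
94 ft³ → storage unit 5 (remaining 6 ft³)

5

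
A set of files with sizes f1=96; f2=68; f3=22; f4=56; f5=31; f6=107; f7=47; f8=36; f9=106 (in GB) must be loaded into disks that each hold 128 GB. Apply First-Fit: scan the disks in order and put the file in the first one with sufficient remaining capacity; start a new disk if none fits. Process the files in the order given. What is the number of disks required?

5

disk 1: place f1 (96 GB), 32 GB left
disk 2: place f2 (68 GB), 60 GB left
disk 1: place f3 (22 GB), 10 GB left
disk 2: place f4 (56 GB), 4 GB left
disk 3: place f5 (31 GB), 97 GB left
disk 4: place f6 (107 GB), 21 GB left
disk 3: place f7 (47 GB), 50 GB left
disk 3: place f8 (36 GB), 14 GB left
disk 5: place f9 (106 GB), 22 GB left
Final disks: [96,22] [68,56] [31,47,36] [107] [106].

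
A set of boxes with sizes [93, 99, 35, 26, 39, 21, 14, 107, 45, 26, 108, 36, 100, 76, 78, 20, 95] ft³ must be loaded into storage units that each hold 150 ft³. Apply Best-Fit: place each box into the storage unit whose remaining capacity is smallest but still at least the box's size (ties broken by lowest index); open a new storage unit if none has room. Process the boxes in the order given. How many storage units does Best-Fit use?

storage unit 1: place 93 ft³, 57 ft³ left
storage unit 2: place 99 ft³, 51 ft³ left
storage unit 2: place 35 ft³, 16 ft³ left
storage unit 1: place 26 ft³, 31 ft³ left
storage unit 3: place 39 ft³, 111 ft³ left
storage unit 1: place 21 ft³, 10 ft³ left
storage unit 2: place 14 ft³, 2 ft³ left
storage unit 3: place 107 ft³, 4 ft³ left
storage unit 4: place 45 ft³, 105 ft³ left
storage unit 4: place 26 ft³, 79 ft³ left
storage unit 5: place 108 ft³, 42 ft³ left
storage unit 5: place 36 ft³, 6 ft³ left
storage unit 6: place 100 ft³, 50 ft³ left
storage unit 4: place 76 ft³, 3 ft³ left
storage unit 7: place 78 ft³, 72 ft³ left
storage unit 6: place 20 ft³, 30 ft³ left
storage unit 8: place 95 ft³, 55 ft³ left

8 storage units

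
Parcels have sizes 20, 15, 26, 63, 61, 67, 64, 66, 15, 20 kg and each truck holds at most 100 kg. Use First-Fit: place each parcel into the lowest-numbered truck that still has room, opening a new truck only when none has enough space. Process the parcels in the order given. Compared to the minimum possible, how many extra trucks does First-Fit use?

1

First-Fit: [20,15,26,15,20] [63] [61] [67] [64] [66] → 6 trucks.
Total size 417 kg; any packing needs at least ⌈417/100⌉ = 5 trucks.
An optimal packing achieves that bound: [67,26] [66,20] [64,20,15] [63,15] [61] → 5 trucks.
Excess: 6 − 5 = 1.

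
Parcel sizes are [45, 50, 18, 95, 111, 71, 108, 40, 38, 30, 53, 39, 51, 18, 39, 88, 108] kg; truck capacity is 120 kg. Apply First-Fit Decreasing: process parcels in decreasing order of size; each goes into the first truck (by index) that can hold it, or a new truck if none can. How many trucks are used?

9

Sorted descending: 111, 108, 108, 95, 88, 71, 53, 51, 50, 45, 40, 39, 39, 38, 30, 18, 18.
111 kg → truck 1 (remaining 9 kg)
108 kg → truck 2 (remaining 12 kg)
108 kg → truck 3 (remaining 12 kg)
95 kg → truck 4 (remaining 25 kg)
88 kg → truck 5 (remaining 32 kg)
71 kg → truck 6 (remaining 49 kg)
53 kg → truck 7 (remaining 67 kg)
51 kg → truck 7 (remaining 16 kg)
50 kg → truck 8 (remaining 70 kg)
45 kg → truck 6 (remaining 4 kg)
40 kg → truck 8 (remaining 30 kg)
39 kg → truck 9 (remaining 81 kg)
39 kg → truck 9 (remaining 42 kg)
38 kg → truck 9 (remaining 4 kg)
30 kg → truck 5 (remaining 2 kg)
18 kg → truck 4 (remaining 7 kg)
18 kg → truck 8 (remaining 12 kg)
Final trucks: [111] [108] [108] [95,18] [88,30] [71,45] [53,51] [50,40,18] [39,39,38].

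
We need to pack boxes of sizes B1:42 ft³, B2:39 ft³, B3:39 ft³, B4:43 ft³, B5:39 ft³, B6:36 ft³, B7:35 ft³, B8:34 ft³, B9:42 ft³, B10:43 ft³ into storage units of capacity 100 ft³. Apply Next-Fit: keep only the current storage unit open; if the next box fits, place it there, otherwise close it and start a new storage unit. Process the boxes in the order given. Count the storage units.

5

B1 (42 ft³) → storage unit 1 (remaining 58 ft³)
B2 (39 ft³) → storage unit 1 (remaining 19 ft³)
B3 (39 ft³) → storage unit 2 (remaining 61 ft³)
B4 (43 ft³) → storage unit 2 (remaining 18 ft³)
B5 (39 ft³) → storage unit 3 (remaining 61 ft³)
B6 (36 ft³) → storage unit 3 (remaining 25 ft³)
B7 (35 ft³) → storage unit 4 (remaining 65 ft³)
B8 (34 ft³) → storage unit 4 (remaining 31 ft³)
B9 (42 ft³) → storage unit 5 (remaining 58 ft³)
B10 (43 ft³) → storage unit 5 (remaining 15 ft³)
Final storage units: [42,39] [39,43] [39,36] [35,34] [42,43].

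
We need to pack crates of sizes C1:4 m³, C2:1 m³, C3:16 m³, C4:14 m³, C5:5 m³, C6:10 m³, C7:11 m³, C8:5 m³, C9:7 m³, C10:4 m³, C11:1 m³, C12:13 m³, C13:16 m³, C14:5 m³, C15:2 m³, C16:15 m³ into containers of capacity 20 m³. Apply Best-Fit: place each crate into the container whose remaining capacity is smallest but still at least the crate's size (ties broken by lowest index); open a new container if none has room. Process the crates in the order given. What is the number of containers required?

7 containers

C1 (4 m³) → container 1 (remaining 16 m³)
C2 (1 m³) → container 1 (remaining 15 m³)
C3 (16 m³) → container 2 (remaining 4 m³)
C4 (14 m³) → container 1 (remaining 1 m³)
C5 (5 m³) → container 3 (remaining 15 m³)
C6 (10 m³) → container 3 (remaining 5 m³)
C7 (11 m³) → container 4 (remaining 9 m³)
C8 (5 m³) → container 3 (remaining 0 m³)
C9 (7 m³) → container 4 (remaining 2 m³)
C10 (4 m³) → container 2 (remaining 0 m³)
C11 (1 m³) → container 1 (remaining 0 m³)
C12 (13 m³) → container 5 (remaining 7 m³)
C13 (16 m³) → container 6 (remaining 4 m³)
C14 (5 m³) → container 5 (remaining 2 m³)
C15 (2 m³) → container 4 (remaining 0 m³)
C16 (15 m³) → container 7 (remaining 5 m³)
Final containers: [4,1,14,1] [16,4] [5,10,5] [11,7,2] [13,5] [16] [15].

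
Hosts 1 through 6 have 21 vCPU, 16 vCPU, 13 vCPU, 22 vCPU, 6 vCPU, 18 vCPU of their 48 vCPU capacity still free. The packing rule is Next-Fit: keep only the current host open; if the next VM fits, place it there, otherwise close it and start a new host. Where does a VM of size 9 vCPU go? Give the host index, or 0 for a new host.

6

Next-Fit only looks at host 6, which has 18 vCPU free.
9 vCPU fits there.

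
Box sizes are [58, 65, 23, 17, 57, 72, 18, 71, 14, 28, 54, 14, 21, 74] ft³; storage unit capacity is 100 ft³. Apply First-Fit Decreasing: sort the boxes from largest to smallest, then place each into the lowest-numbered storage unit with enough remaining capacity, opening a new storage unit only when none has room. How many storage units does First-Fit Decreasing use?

7

Sorted descending: 74, 72, 71, 65, 58, 57, 54, 28, 23, 21, 18, 17, 14, 14.
74 ft³ → storage unit 1 (remaining 26 ft³)
72 ft³ → storage unit 2 (remaining 28 ft³)
71 ft³ → storage unit 3 (remaining 29 ft³)
65 ft³ → storage unit 4 (remaining 35 ft³)
58 ft³ → storage unit 5 (remaining 42 ft³)
57 ft³ → storage unit 6 (remaining 43 ft³)
54 ft³ → storage unit 7 (remaining 46 ft³)
28 ft³ → storage unit 2 (remaining 0 ft³)
23 ft³ → storage unit 1 (remaining 3 ft³)
21 ft³ → storage unit 3 (remaining 8 ft³)
18 ft³ → storage unit 4 (remaining 17 ft³)
17 ft³ → storage unit 4 (remaining 0 ft³)
14 ft³ → storage unit 5 (remaining 28 ft³)
14 ft³ → storage unit 5 (remaining 14 ft³)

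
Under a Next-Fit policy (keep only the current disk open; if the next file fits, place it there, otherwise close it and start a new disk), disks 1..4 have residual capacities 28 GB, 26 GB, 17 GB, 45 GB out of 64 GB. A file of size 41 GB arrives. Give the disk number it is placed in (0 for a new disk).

4

Next-Fit only looks at disk 4, which has 45 GB free.
41 GB fits there.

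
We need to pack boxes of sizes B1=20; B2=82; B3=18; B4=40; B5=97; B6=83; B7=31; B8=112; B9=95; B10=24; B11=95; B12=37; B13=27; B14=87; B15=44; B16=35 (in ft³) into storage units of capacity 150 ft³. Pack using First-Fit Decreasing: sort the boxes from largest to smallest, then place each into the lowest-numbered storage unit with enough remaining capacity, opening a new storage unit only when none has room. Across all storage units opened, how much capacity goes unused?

Sorted descending: 112, 97, 95, 95, 87, 83, 82, 44, 40, 37, 35, 31, 27, 24, 20, 18.
storage unit 1: place 112 ft³, 38 ft³ left
storage unit 2: place 97 ft³, 53 ft³ left
storage unit 3: place 95 ft³, 55 ft³ left
storage unit 4: place 95 ft³, 55 ft³ left
storage unit 5: place 87 ft³, 63 ft³ left
storage unit 6: place 83 ft³, 67 ft³ left
storage unit 7: place 82 ft³, 68 ft³ left
storage unit 2: place 44 ft³, 9 ft³ left
storage unit 3: place 40 ft³, 15 ft³ left
storage unit 1: place 37 ft³, 1 ft³ left
storage unit 4: place 35 ft³, 20 ft³ left
storage unit 5: place 31 ft³, 32 ft³ left
storage unit 5: place 27 ft³, 5 ft³ left
storage unit 6: place 24 ft³, 43 ft³ left
storage unit 4: place 20 ft³, 0 ft³ left
storage unit 6: place 18 ft³, 25 ft³ left
7 storage units × 150 ft³ = 1050 ft³; used 927 ft³; unused 123 ft³.

123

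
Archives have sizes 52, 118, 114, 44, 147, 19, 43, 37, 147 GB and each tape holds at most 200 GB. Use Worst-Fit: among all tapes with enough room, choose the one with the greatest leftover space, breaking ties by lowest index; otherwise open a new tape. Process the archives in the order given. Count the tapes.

5 tapes

52 GB → tape 1 (remaining 148 GB)
118 GB → tape 1 (remaining 30 GB)
114 GB → tape 2 (remaining 86 GB)
44 GB → tape 2 (remaining 42 GB)
147 GB → tape 3 (remaining 53 GB)
19 GB → tape 3 (remaining 34 GB)
43 GB → tape 4 (remaining 157 GB)
37 GB → tape 4 (remaining 120 GB)
147 GB → tape 5 (remaining 53 GB)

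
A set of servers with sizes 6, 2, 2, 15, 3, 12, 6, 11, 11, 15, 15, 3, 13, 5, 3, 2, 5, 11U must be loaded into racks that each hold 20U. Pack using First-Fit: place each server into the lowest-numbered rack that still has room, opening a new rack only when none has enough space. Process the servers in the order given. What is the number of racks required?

9

Put 6U in rack 1; 14U remain.
Put 2U in rack 1; 12U remain.
Put 2U in rack 1; 10U remain.
Put 15U in rack 2; 5U remain.
Put 3U in rack 1; 7U remain.
Put 12U in rack 3; 8U remain.
Put 6U in rack 1; 1U remain.
Put 11U in rack 4; 9U remain.
Put 11U in rack 5; 9U remain.
Put 15U in rack 6; 5U remain.
Put 15U in rack 7; 5U remain.
Put 3U in rack 2; 2U remain.
Put 13U in rack 8; 7U remain.
Put 5U in rack 3; 3U remain.
Put 3U in rack 3; 0U remain.
Put 2U in rack 2; 0U remain.
Put 5U in rack 4; 4U remain.
Put 11U in rack 9; 9U remain.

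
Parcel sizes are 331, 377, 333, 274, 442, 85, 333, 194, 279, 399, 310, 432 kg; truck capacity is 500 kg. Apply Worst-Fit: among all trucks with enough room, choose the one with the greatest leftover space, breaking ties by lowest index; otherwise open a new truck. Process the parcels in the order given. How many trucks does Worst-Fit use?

truck 1: place 331 kg, 169 kg left
truck 2: place 377 kg, 123 kg left
truck 3: place 333 kg, 167 kg left
truck 4: place 274 kg, 226 kg left
truck 5: place 442 kg, 58 kg left
truck 4: place 85 kg, 141 kg left
truck 6: place 333 kg, 167 kg left
truck 7: place 194 kg, 306 kg left
truck 7: place 279 kg, 27 kg left
truck 8: place 399 kg, 101 kg left
truck 9: place 310 kg, 190 kg left
truck 10: place 432 kg, 68 kg left

10 trucks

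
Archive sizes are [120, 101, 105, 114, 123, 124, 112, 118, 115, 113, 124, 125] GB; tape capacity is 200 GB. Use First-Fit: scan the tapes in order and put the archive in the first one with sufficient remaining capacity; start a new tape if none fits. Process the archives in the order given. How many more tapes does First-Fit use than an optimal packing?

0

First-Fit: [120] [101] [105] [114] [123] [124] [112] [118] [115] [113] [124] [125] → 12 tapes.
12 archives exceed 100 GB (half the capacity), and no two of those can share a tape, so at least 12 tapes are needed.
So 12 is already optimal.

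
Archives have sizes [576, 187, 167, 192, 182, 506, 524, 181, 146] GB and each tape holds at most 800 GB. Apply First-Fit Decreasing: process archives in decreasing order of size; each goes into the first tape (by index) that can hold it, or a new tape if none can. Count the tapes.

4

Sorted descending: 576, 524, 506, 192, 187, 182, 181, 167, 146.
tape 1: place 576 GB, 224 GB left
tape 2: place 524 GB, 276 GB left
tape 3: place 506 GB, 294 GB left
tape 1: place 192 GB, 32 GB left
tape 2: place 187 GB, 89 GB left
tape 3: place 182 GB, 112 GB left
tape 4: place 181 GB, 619 GB left
tape 4: place 167 GB, 452 GB left
tape 4: place 146 GB, 306 GB left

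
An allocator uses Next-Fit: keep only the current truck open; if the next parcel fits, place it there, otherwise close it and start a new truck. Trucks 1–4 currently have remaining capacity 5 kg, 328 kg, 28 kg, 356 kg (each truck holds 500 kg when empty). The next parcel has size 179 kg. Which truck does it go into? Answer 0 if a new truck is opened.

Next-Fit only looks at truck 4, which has 356 kg free.
179 kg fits there.

4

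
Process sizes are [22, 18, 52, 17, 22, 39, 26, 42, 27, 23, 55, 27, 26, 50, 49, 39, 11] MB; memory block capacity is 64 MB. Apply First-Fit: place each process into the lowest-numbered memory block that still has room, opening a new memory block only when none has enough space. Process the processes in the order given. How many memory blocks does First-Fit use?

11 memory blocks

22 MB → memory block 1 (remaining 42 MB)
18 MB → memory block 1 (remaining 24 MB)
52 MB → memory block 2 (remaining 12 MB)
17 MB → memory block 1 (remaining 7 MB)
22 MB → memory block 3 (remaining 42 MB)
39 MB → memory block 3 (remaining 3 MB)
26 MB → memory block 4 (remaining 38 MB)
42 MB → memory block 5 (remaining 22 MB)
27 MB → memory block 4 (remaining 11 MB)
23 MB → memory block 6 (remaining 41 MB)
55 MB → memory block 7 (remaining 9 MB)
27 MB → memory block 6 (remaining 14 MB)
26 MB → memory block 8 (remaining 38 MB)
50 MB → memory block 9 (remaining 14 MB)
49 MB → memory block 10 (remaining 15 MB)
39 MB → memory block 11 (remaining 25 MB)
11 MB → memory block 2 (remaining 1 MB)
Final memory blocks: [22,18,17] [52,11] [22,39] [26,27] [42] [23,27] [55] [26] [50] [49] [39].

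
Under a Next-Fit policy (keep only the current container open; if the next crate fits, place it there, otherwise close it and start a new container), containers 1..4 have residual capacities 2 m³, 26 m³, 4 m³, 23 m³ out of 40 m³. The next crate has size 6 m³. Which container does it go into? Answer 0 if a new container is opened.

4

Next-Fit only looks at container 4, which has 23 m³ free.
6 m³ fits there.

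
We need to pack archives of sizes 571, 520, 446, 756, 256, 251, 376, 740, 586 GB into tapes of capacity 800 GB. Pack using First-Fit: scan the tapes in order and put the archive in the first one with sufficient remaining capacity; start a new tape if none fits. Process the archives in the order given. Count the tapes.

7

Put 571 GB in tape 1; 229 GB remain.
Put 520 GB in tape 2; 280 GB remain.
Put 446 GB in tape 3; 354 GB remain.
Put 756 GB in tape 4; 44 GB remain.
Put 256 GB in tape 2; 24 GB remain.
Put 251 GB in tape 3; 103 GB remain.
Put 376 GB in tape 5; 424 GB remain.
Put 740 GB in tape 6; 60 GB remain.
Put 586 GB in tape 7; 214 GB remain.
Final tapes: [571] [520,256] [446,251] [756] [376] [740] [586].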